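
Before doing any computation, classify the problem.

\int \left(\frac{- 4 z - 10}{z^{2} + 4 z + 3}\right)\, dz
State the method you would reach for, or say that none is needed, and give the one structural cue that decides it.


Method: partial fractions — each factor of z^{2} + 4 z + 3 owns one elementary piece of the integrand — separate them and integrate piecewise.


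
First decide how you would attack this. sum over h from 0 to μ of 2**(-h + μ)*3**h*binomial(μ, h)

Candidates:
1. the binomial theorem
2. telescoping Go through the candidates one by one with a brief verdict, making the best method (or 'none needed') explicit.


Best approach: the binomial theorem — binomial(μ, h) weighting matched powers of 3 and 2 is the expanded form of (3 + 2)^μ — fold it back up.
- the binomial theorem — yes — fits the structure here.
- telescoping — neither a shifted-difference shape nor integer-spaced poles are present.


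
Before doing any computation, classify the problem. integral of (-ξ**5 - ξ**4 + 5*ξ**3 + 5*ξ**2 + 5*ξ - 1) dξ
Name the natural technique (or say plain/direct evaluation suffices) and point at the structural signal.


Method: no special technique — a term-by-term power-rule job in ξ; no substitution or rearrangement earns its keep here.


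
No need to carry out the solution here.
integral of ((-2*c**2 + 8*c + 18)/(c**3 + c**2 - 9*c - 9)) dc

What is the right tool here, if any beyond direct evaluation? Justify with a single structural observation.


Technique: partial fractions — the denominator c**3 + c**2 - 9*c - 9 factors, so the quotient decomposes into elementary partial fractions term by term.


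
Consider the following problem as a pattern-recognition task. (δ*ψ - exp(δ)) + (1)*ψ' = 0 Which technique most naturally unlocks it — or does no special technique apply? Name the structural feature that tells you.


Technique: a linear integrating factor — ψ appears only to the first power with coefficient δ — the classic integrating-factor setup.


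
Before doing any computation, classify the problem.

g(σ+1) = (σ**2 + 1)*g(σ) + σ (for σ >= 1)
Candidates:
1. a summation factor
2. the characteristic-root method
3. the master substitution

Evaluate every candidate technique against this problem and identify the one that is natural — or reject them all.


Method: a summation factor — first-order, linear, moving coefficient σ**2 + 1: the discrete analogue of an integrating factor handles it.
- a summation factor: applicable, and directly so.
- the characteristic-root method: an index-dependent weight blocks the pure exponential ansatz.
- the master substitution: no fixed divisor shrinks the index between calls.


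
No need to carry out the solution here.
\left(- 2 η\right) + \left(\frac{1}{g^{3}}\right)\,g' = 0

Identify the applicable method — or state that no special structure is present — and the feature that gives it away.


Technique: separation of variables — all dependence on the two variables factors apart, the defining separable shape. One could also solve this as an exact equation; with each coefficient in its own variable, separating is the same work with fewer steps.


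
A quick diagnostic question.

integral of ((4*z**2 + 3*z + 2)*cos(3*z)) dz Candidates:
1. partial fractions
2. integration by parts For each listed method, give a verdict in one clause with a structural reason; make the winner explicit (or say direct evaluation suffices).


Verdict: integration by parts — differentiate 4*z**2 + 3*z + 2, integrate cos(3*z): each pass lowers the polynomial degree, so parts terminates.
- partial fractions: there is no rational-function structure to decompose.
- integration by parts: yes — fits the structure here.


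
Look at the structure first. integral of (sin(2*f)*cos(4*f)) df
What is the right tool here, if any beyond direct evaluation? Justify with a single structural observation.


Method: a trigonometric identity — the identity turns sin(2*f)*cos(4*f) into two lone cosines/sines, each trivially integrable.


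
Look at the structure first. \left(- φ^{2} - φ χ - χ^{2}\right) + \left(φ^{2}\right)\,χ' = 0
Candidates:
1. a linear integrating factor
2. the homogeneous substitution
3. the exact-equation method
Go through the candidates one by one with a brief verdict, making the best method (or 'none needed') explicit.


Verdict: the homogeneous substitution — the slope's numerator and denominator share total degree; set v = χ/φ and the equation drops to separable form.
- a linear integrating factor — the unknown enters nonlinearly (through a power, a denominator, or a transcendental function), which the linear integrating-factor recipe cannot absorb as-is — any repair would come from a preliminary substitution, not the factor.
- the homogeneous substitution: yes — fits the structure here.
- the exact-equation method: the mixed-partials test fails on this split — it is not an exact differential as presented.


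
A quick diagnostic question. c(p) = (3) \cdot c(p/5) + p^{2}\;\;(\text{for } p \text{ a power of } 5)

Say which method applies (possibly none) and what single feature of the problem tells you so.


Best approach: the master substitution — the argument shrinks by the factor 5, so measure the index on a logarithmic scale and the recursion becomes a shift.


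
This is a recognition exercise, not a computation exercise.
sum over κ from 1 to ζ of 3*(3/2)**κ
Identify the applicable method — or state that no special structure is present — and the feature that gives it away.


Diagnosis: the geometric series formula — consecutive terms stand in a fixed index-free ratio — the geometric sum formula closes it.


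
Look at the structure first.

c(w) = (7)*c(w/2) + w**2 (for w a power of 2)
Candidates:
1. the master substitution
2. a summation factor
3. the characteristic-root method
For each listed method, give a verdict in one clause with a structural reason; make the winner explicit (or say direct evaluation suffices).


Method: the master substitution — divide-the-index recursion (w/2 inside the call) straightens out once the index is rewritten as 2^m.
- the master substitution — a fit — the right tool for this form.
- a summation factor: the recursion divides its index rather than shifting it — there is no previous-term chain for a summation factor to telescope.
- the characteristic-root method: a divided-index call is not the fixed-shift linear shape that characteristic roots solve.


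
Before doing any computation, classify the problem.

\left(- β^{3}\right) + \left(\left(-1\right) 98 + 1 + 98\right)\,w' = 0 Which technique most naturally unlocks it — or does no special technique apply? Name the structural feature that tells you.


Verdict: no special technique — the slope is a function of β alone, so integrate both sides directly.


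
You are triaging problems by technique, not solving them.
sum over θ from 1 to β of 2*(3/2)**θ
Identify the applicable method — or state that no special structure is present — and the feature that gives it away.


Technique: the geometric series formula — each term is 3/2 times the previous one, so the geometric-series formula applies directly.


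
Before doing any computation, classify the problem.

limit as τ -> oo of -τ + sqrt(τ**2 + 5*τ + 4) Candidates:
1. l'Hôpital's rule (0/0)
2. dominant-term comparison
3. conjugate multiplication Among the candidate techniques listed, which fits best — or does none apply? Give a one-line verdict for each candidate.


Diagnosis: conjugate multiplication — sqrt(τ**2 + 5*τ + 4) and τ both blow up, but their difference is tame once the conjugate rationalizes it.
- l'Hôpital's rule (0/0): no quotient structure at all: the clash is ∞ minus ∞, which rationalizing converts into a tractable ratio.
- dominant-term comparison: leading-power comparison does not apply to this form.
- conjugate multiplication: applies; the problem has the shape this method handles.


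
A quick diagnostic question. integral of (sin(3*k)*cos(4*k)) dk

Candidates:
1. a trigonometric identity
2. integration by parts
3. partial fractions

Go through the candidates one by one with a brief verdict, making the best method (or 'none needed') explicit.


Verdict: a trigonometric identity — two sinusoids at different rates multiply in sin(3*k)*cos(4*k); the product-to-sum identity uncouples them.
- a trigonometric identity: applicable, and directly so.
- integration by parts — not the natural route: no polynomial-kernel product appears — a recursive parts reduction of the trigonometric product exists, but the identity rewrite is direct.
- partial fractions — the expression is not a ratio of polynomials that decomposes further.


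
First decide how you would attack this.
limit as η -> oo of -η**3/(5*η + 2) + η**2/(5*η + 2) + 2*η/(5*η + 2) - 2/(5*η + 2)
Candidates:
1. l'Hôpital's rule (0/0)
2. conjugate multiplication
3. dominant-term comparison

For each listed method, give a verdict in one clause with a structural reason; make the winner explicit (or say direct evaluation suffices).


Method: dominant-term comparison — growth-rate triage: the leading powers of η decide the limit, everything else is noise.
- l'Hôpital's rule (0/0): as a single quotient the expression runs to ∞/∞ at the limit point — an at-infinity form of the rule would apply, though the leading-growth comparison is the direct reading.
- conjugate multiplication: there are no radicals in tension whose conjugate would simplify matters.
- dominant-term comparison — applicable, and directly so.


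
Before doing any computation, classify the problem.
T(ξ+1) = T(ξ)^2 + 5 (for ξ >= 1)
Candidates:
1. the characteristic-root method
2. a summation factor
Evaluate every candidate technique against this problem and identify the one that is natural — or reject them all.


Verdict: no special technique — this one you iterate or analyze qualitatively: the nonlinearity defeats linear solution methods.
- the characteristic-root method — the recursion is nonlinear in the sequence values, so no linear-modes ansatz applies.
- a summation factor — the recursion is nonlinear — outside the first-order linear family a summation factor addresses.


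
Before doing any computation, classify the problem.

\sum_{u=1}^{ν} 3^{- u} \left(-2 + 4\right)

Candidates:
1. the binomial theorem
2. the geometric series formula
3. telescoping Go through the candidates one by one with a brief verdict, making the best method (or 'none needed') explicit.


Diagnosis: the geometric series formula — consecutive terms stand in a fixed index-free ratio — the geometric sum formula closes it.
- the binomial theorem — there is no sum-raised-to-a-power identity hiding in these terms.
- the geometric series formula: applies; the problem has the shape this method handles.
- telescoping: as presented, consecutive terms share no shifted copy to cancel against — no rewrite is on display to change that.


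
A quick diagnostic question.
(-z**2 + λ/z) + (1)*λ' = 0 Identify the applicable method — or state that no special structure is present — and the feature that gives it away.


Best approach: a linear integrating factor — linear in the unknown with genuine forcing: multiply through by the exponential of the integrated coefficient and the left side closes into one derivative.


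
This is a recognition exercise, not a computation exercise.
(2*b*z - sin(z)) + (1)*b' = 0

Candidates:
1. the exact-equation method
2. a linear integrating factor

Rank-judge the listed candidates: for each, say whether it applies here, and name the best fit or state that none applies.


Verdict: a linear integrating factor — the unknown enters only to the first power against a nonzero forcing term — the integrating-factor template applies directly.
- the exact-equation method: no potential function has this form as its differential, as written.
- a linear integrating factor — applies; the problem has the shape this method handles.


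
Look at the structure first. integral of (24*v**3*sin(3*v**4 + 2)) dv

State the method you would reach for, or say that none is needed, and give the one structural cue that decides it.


Verdict: u-substitution — read it as f(3*v**4 + 2) times a constant multiple of d(3*v**4 + 2): one substitution, u = 3*v**4 + 2, finishes it.


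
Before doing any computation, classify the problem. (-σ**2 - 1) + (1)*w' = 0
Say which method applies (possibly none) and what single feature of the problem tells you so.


Diagnosis: no special technique — solved for the derivative, w never appears on the right — this is a direct integration in σ, not a differential-equations problem at heart.


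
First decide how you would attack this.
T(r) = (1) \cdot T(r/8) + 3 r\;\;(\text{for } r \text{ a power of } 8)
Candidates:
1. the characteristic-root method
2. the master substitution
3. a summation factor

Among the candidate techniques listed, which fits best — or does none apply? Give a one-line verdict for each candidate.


Technique: the master substitution — the argument shrinks by the factor 8, so measure the index on a logarithmic scale and the recursion becomes a shift.
- the characteristic-root method: a divided-index call is not the fixed-shift linear shape that characteristic roots solve.
- the master substitution: applies; the problem has the shape this method handles.
- a summation factor: the recursion divides its index rather than shifting it — there is no previous-term chain for a summation factor to telescope.


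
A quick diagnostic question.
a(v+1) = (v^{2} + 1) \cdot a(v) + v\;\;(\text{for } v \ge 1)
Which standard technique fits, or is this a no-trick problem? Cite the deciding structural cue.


Best approach: a summation factor — rescale the sequence by the product of the weights v^{2} + 1 so far — the recurrence collapses to a plain running sum.


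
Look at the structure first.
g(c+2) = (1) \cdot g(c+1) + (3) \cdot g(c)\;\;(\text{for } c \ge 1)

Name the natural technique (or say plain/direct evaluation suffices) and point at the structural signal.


Method: the characteristic-root method — because shifting c leaves the equation's coefficients unchanged, exponential trials reduce it to algebra.


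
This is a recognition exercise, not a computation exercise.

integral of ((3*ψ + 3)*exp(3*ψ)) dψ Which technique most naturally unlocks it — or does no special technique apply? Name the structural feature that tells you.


Technique: integration by parts — a polynomial 3*ψ + 3 against the kernel exp(3*ψ) is the signature bounded-ladder case for integration by parts.


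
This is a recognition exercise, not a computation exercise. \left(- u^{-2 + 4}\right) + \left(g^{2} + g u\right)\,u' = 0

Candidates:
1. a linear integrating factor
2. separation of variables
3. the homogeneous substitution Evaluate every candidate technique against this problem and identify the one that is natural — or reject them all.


Verdict: the homogeneous substitution — solved for the derivative, the right side is unchanged under scaling g and u together — it depends only on the ratio u/g, so substitute a single ratio variable. A Bernoulli substitution after rearrangement (possibly exchanging dependent and independent variable) is a fair alternative; the homogeneous route works on the equation as it stands.
- a linear integrating factor: the unknown enters nonlinearly (through a power, a denominator, or a transcendental function), which the linear integrating-factor recipe cannot absorb as-is — any repair would come from a preliminary substitution, not the factor.
- separation of variables — no division isolates the independent variable from the unknown.
- the homogeneous substitution: yes, a natural case for it.


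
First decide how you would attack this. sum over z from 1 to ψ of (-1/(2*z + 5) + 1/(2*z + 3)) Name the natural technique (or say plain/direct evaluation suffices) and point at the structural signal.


Method: telescoping — each term adds 1/(2*z + 3) and subtracts the same expression advanced one index; that subtracted piece cancels against the next term's added copy — only the boundary terms survive.


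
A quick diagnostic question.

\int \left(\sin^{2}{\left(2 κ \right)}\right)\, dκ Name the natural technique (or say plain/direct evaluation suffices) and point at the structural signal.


Diagnosis: a trigonometric identity — reduce \sin^{2}{\left(2 κ \right)} with the power-reduction formula and the integral becomes first-degree trigonometry.


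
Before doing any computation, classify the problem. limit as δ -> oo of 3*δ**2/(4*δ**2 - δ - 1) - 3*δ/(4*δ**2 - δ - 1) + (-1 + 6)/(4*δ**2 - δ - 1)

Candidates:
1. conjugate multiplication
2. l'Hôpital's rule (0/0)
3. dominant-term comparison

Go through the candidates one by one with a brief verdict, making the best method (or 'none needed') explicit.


Best approach: dominant-term comparison — growth-rate triage: the leading powers of δ decide the limit, everything else is noise.
- conjugate multiplication — multiplying by a conjugate would not remove any indeterminacy here.
- l'Hôpital's rule (0/0): as a single quotient the expression runs to ∞/∞ at the limit point — an at-infinity form of the rule would apply, though the leading-growth comparison is the direct reading.
- dominant-term comparison: a fit — the right tool for this form.


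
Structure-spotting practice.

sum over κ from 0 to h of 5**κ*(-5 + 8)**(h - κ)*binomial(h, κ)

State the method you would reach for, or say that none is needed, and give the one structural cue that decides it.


Diagnosis: the binomial theorem — binomial(h, κ) weighting matched powers of 5 and (-5 + 8) is the expanded form of (5 + (-5 + 8))^h — fold it back up.


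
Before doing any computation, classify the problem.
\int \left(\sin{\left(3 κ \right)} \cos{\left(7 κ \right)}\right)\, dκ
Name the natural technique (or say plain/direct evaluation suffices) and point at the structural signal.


Verdict: a trigonometric identity — two sinusoids at different rates multiply in \sin{\left(3 κ \right)} \cos{\left(7 κ \right)}; the product-to-sum identity uncouples them.


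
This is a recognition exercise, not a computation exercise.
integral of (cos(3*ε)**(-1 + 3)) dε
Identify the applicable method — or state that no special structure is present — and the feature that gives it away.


Diagnosis: a trigonometric identity — the even trigonometric power cos(3*ε)**(-1 + 3) reduces by a double-angle identity before any integration is attempted.


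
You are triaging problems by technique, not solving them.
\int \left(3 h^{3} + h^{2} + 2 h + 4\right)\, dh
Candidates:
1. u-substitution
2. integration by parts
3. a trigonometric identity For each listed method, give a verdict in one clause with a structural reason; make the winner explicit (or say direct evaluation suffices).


Method: no special technique — scan for structure and find none: constant multiples of powers of h, integrate directly.
- u-substitution — any workable substitution here is cosmetic — the integrand is already in directly integrable form.
- integration by parts: parts would only shuffle a directly integrable integrand.
- a trigonometric identity — there is no trigonometric structure at all — the integrand carries no sine or cosine to rewrite.


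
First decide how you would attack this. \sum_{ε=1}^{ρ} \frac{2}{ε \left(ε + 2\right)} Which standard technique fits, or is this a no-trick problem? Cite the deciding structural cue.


Best approach: telescoping — one partial-fraction pass turns \frac{2}{ε \left(ε + 2\right)} into a shifted difference, and shifted differences telescope.


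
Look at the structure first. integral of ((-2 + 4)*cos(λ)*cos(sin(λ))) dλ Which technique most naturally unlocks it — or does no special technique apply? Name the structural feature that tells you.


Verdict: u-substitution — read it as f(sin(λ)) times a constant multiple of d(sin(λ)): one substitution, u = sin(λ), finishes it.


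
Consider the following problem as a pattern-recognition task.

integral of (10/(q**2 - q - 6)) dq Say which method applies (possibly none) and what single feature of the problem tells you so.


Diagnosis: partial fractions — rational integrand, reducible denominator q**2 - q - 6: decompose first, integrate second.


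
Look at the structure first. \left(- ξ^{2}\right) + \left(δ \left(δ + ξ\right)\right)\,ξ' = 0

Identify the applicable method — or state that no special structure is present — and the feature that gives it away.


Method: the homogeneous substitution — the slope's numerator and denominator share total degree; set v = ξ/δ and the equation drops to separable form. A Bernoulli-style rewrite — possibly after exchanging which variable is treated as dependent — would work as well; the homogeneous substitution is the more immediate reading here.


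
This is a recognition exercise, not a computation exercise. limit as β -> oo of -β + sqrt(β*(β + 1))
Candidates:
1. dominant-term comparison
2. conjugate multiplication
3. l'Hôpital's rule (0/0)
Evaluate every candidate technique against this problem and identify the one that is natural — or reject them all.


Method: conjugate multiplication — infinity minus infinity with a radical in play — multiply by the conjugate so the divergences of sqrt(β*(β + 1)) and β annihilate.
- dominant-term comparison: this is not a rational comparison of growth rates at infinity.
- conjugate multiplication — yes, a natural case for it.
- l'Hôpital's rule (0/0): no quotient structure at all: the clash is ∞ minus ∞, which rationalizing converts into a tractable ratio.


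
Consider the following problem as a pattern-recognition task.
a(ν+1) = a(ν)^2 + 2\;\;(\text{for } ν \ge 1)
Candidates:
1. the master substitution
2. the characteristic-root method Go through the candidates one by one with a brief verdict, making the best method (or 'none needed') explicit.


Best approach: no special technique — the unknown enters the rule nonlinearly, not as a weighted sum — no linear method is even well-posed.
- the master substitution — the recursive argument is a shift of the index, not a fixed fraction of it.
- the characteristic-root method — nonlinearity rules out exponential-mode superposition from the start.


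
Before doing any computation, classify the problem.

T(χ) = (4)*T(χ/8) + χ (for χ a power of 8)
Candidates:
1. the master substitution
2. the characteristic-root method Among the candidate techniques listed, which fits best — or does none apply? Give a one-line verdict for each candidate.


Diagnosis: the master substitution — the recursive call is at index χ/8 rather than a shift, a divide-and-conquer shape — substituting χ = 8^m linearizes it.
- the master substitution — applicable, and directly so.
- the characteristic-root method: the recursion divides its index rather than shifting it — outside the constant-shift family the root method covers.


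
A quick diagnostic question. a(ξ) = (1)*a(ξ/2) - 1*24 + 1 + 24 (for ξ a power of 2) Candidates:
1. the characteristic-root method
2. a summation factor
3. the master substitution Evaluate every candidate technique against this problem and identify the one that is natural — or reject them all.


Verdict: the master substitution — recursion at ξ/2 is multiplicative in the index; logarithmic reindexing via ξ = 2^m linearizes it.
- the characteristic-root method — the recursion divides its index rather than shifting it — outside the constant-shift family the root method covers.
- a summation factor — the recursion divides its index rather than shifting it — there is no previous-term chain for a summation factor to telescope.
- the master substitution — yes, a natural case for it.


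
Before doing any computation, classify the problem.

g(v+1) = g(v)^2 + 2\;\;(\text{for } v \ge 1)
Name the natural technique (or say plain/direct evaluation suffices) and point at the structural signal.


Verdict: no special technique — the recurrence is nonlinear in the sequence terms; no linear-recurrence method fits it as written — one iterates or studies it directly.


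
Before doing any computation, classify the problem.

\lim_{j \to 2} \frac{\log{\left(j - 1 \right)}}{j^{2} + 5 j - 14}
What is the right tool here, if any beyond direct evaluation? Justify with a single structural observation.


Best approach: l'Hôpital's rule (0/0) — plug in 2: top and bottom both hit zero, so differentiate each and retry. Known elementary limits would finish this too — the rule just bypasses the case analysis.


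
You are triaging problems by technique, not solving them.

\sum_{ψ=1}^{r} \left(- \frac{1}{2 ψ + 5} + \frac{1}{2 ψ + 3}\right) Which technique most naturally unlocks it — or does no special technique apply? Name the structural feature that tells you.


Technique: telescoping — the piece each term subtracts is \frac{1}{2 ψ + 3} advanced by one index, and it reappears with a plus sign leading the following term — the sum collapses to its boundary terms.


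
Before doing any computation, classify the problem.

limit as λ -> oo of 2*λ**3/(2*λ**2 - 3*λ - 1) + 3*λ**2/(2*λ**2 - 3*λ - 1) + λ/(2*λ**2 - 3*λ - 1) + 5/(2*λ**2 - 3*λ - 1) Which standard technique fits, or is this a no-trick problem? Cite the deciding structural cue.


Method: dominant-term comparison — divide by the highest power of λ present: lower-order terms vanish and the dominant ratio remains. l'Hôpital's at-infinity variant applies to the expression viewed as a single quotient; the leading-term comparison is the direct route.


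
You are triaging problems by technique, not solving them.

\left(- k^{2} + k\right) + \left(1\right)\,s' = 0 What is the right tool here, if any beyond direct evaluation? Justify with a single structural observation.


Method: no special technique — with s absent the equation is not coupled at all: direct integration in k.


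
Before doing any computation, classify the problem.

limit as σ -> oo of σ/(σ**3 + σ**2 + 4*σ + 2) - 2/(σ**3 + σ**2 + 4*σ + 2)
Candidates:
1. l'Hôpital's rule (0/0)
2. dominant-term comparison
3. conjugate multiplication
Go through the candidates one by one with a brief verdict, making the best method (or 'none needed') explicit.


Diagnosis: dominant-term comparison — as σ grows, only the highest-degree terms matter — compare leading terms and read the limit off.
- l'Hôpital's rule (0/0) — viewed as a single quotient this runs to ∞/∞, not the 0/0 clash this candidate addresses; an at-infinity variant of the rule would resolve it, but comparing leading growth reads the answer without differentiating.
- dominant-term comparison: a fit — the right tool for this form.
- conjugate multiplication: rationalization has no target — no divergent radical difference appears.


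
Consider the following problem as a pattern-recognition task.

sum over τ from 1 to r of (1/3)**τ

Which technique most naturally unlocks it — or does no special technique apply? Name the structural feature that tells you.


Method: the geometric series formula — check a ratio of consecutive terms: it is 1/3, independent of the index, so the geometric formula closes the sum.


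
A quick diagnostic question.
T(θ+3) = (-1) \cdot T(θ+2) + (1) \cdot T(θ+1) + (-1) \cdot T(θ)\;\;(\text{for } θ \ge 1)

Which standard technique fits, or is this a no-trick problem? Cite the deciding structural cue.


Technique: the characteristic-root method — no index-dependence in the weights and nothing inhomogeneous: classic characteristic-equation setup.


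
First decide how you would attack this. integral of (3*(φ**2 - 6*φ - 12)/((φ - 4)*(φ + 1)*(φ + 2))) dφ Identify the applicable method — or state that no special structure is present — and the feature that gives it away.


Best approach: partial fractions — a proper rational integrand whose denominator splits into simpler factors — decompose into partial fractions first.


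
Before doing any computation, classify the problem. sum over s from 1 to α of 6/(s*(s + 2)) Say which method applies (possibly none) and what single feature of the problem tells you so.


Best approach: telescoping — one partial-fraction pass turns 6/(s*(s + 2)) into a shifted difference, and shifted differences telescope.


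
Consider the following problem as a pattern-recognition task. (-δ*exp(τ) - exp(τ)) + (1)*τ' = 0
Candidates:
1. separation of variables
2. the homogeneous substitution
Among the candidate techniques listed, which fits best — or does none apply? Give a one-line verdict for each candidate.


Best approach: separation of variables — all dependence on the two variables factors apart, the defining separable shape.
- separation of variables: yes — fits the structure here.
- the homogeneous substitution: the slope is not a function of the ratio of the variables alone.


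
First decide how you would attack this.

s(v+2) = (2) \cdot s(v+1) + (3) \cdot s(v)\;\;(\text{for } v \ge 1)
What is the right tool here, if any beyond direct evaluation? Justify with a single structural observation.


Best approach: the characteristic-root method — every coefficient is a fixed number and the forcing is zero — substitute r^v and read off the root equation.


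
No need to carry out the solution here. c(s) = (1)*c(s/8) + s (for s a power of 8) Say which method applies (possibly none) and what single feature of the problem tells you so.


Technique: the master substitution — divide-the-index recursion (s/8 inside the call) straightens out once the index is rewritten as 8^m.


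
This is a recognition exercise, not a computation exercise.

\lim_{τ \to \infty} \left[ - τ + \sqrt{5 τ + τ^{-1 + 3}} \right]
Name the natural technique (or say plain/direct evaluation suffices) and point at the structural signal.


Best approach: conjugate multiplication — both pieces blow up but their difference is finite; the conjugate trick rationalizes \sqrt{5 τ + τ^{-1 + 3}} - τ.


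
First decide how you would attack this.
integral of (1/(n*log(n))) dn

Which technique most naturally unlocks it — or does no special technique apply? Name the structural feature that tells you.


Method: u-substitution — the only nontrivial dependence routes through log(n), whose derivative supplies the leftover factor up to a constant multiple — u = log(n) flattens it.


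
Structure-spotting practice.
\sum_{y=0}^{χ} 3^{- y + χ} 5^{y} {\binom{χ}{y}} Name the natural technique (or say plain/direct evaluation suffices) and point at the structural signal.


Verdict: the binomial theorem — binomial coefficients against complementary powers of 5 and 3: recognize the binomial expansion and resum.


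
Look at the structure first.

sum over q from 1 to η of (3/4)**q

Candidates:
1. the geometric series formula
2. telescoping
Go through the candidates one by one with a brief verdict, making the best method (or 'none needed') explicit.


Diagnosis: the geometric series formula — each term is 3/4 times the previous one, so the geometric-series formula applies directly.
- the geometric series formula: yes, a natural case for it.
- telescoping — neither a shifted-difference shape nor integer-spaced poles are present.


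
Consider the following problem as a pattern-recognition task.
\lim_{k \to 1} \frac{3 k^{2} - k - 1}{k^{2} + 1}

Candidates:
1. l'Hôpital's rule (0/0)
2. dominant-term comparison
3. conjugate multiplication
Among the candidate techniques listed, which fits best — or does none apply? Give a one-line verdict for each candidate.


Technique: no special technique — the function is continuous at 1; evaluation is itself the limit, no machinery required.
- l'Hôpital's rule (0/0) — substituting the point produces a determinate value, not a 0 over 0 clash.
- dominant-term comparison — no dominant-degree comparison decides it.
- conjugate multiplication — no difference of divergent radicals appears, so rationalizing has nothing to cancel.


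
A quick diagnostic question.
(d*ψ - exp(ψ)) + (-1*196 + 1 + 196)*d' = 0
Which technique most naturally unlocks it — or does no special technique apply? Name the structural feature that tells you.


Method: a linear integrating factor — arrange it as d' + ψ·d = (the forcing term) and the integrating factor does the rest.


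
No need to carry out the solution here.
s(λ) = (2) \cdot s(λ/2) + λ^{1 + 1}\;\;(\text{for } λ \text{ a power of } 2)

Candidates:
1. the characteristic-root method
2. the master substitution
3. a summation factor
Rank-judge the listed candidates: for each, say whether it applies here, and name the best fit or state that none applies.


Technique: the master substitution — the argument contracts 2-fold per step: reindex λ exponentially and solve the linear recurrence in the new index.
- the characteristic-root method — the recursion divides its index rather than shifting it — outside the constant-shift family the root method covers.
- the master substitution: applies; the problem has the shape this method handles.
- a summation factor — the recursion divides its index rather than shifting it — there is no previous-term chain for a summation factor to telescope.


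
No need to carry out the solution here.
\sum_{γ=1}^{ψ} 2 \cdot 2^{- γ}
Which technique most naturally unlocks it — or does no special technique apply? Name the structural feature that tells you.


Technique: the geometric series formula — consecutive terms stand in a fixed index-free ratio — the geometric sum formula closes it.


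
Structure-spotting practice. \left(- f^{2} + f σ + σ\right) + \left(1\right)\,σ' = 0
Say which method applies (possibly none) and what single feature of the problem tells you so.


Best approach: a linear integrating factor — the unknown enters only to the first power against a nonzero forcing term — the integrating-factor template applies directly.


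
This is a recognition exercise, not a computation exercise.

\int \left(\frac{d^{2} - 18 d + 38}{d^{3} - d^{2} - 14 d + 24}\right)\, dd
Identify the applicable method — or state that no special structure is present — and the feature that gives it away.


Best approach: partial fractions — the integrand is a proper rational function and its denominator d^{3} - d^{2} - 14 d + 24 factors into distinct pieces, so it splits into simple fractions.


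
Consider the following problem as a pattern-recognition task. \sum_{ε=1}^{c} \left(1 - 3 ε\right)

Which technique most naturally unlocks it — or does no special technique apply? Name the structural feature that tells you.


Technique: no special technique — this is bookkeeping, not technique: standard formulas for sums of constant-multiple powers of ε apply termwise.


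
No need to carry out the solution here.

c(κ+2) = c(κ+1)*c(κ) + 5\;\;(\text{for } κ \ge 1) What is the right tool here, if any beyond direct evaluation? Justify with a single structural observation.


Technique: no special technique — nonlinear feedback in the recursion rules out every root- or factor-based technique.


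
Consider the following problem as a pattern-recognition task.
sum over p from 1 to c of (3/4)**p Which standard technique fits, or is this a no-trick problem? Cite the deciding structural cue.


Technique: the geometric series formula — each summand is the previous one scaled by 3/4; that constant multiplier is itself the geometric structure.


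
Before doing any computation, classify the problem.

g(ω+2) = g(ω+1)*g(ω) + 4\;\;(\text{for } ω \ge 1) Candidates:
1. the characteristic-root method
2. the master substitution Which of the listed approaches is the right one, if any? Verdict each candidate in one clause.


Technique: no special technique — the unknown sequence enters the update nonlinearly, so no linear method fits the recurrence as written — direct iteration remains.
- the characteristic-root method: the recursion is nonlinear in the sequence values, so no linear-modes ansatz applies.
- the master substitution — the recursion shifts the index rather than dividing it.


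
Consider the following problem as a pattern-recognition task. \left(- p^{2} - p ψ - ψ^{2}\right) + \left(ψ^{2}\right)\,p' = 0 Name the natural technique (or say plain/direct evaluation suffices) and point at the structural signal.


Technique: the homogeneous substitution — the slope is degree-zero homogeneous: the ratio substitution v = p/ψ collapses it.


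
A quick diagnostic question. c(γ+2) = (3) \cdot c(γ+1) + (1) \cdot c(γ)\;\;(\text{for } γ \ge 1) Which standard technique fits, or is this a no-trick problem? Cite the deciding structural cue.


Method: the characteristic-root method — fixed numeric weights on consecutive terms and no forcing term added: the root method in its home territory.


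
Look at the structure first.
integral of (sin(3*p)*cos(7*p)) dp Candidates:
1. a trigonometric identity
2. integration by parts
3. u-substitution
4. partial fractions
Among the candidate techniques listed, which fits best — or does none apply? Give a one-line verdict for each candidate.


Technique: a trigonometric identity — the identity turns sin(3*p)*cos(7*p) into two lone cosines/sines, each trivially integrable.
- a trigonometric identity — yes — fits the structure here.
- integration by parts — not the fit here: there is no polynomial factor to ladder down — parts can still close the trigonometric product by recursion, though the identity rewrite is the direct route.
- u-substitution — no subexpression of the integrand pairs with its own derivative as a factor — individual terms may offer their own substitutions, but any change of variable covering the whole integral would have to be constructed from outside the expression.
- partial fractions: the expression is not a ratio of polynomials that decomposes further.


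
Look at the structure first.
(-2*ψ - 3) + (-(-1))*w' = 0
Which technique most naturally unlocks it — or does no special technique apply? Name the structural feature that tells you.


Technique: no special technique — with w absent the equation is not coupled at all: direct integration in ψ.


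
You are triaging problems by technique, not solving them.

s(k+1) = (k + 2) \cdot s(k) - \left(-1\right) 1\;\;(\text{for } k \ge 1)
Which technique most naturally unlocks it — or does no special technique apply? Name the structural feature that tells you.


Verdict: a summation factor — one step of memory with a weight k + 2 that changes as the index grows — the summation-factor construction is built for this.


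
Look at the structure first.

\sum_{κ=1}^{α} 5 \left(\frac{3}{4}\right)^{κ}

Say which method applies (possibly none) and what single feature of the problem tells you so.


Verdict: the geometric series formula — check a ratio of consecutive terms: it is \frac{3}{4}, independent of the index, so the geometric formula closes the sum.


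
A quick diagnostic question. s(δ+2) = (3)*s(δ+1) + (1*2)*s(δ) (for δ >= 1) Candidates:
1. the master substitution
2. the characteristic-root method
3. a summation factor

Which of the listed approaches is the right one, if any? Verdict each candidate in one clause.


Technique: the characteristic-root method — try a geometric ansatz r^δ: constant coefficients turn the recurrence into one polynomial equation in r.
- the master substitution: with no divided-index recursive call, reindexing by powers of a base buys nothing.
- the characteristic-root method: a fit — the right tool for this form.
- a summation factor — the recurrence reaches back more than one step, outside the first-order family a summation factor normalizes.
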